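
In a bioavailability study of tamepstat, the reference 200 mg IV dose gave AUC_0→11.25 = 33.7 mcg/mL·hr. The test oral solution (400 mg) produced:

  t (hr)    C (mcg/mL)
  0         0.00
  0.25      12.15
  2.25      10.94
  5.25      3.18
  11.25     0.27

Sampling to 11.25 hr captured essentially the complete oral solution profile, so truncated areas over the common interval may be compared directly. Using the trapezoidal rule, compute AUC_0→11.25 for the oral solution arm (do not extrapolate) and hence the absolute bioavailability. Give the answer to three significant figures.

Trapezoidal AUC_0→11.25 (oral solution):
  [0→0.25]: (0.00+12.15)/2 × 0.25 = 1.51875
  [0.25→2.25]: (12.15+10.94)/2 × 2 = 23.09
  [2.25→5.25]: (10.94+3.18)/2 × 3 = 21.18
  [5.25→11.25]: (3.18+0.27)/2 × 6 = 10.35
  Sum = 56.13875 mcg/mL·hr
F = (AUC_ev/D_ev)/(AUC_iv/D_iv) = (56.13875/400)/(33.7/200) = 0.140347/0.1685 = 0.8329

F = 0.833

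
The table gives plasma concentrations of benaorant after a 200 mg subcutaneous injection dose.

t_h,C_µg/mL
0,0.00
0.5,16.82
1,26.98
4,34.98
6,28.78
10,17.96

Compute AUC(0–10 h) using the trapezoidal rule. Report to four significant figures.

AUC = 265.3 µg/mL·h

Trapezoidal AUC_0→10:
  [0→0.5]: (0.00+16.82)/2 × 0.5 = 4.205
  [0.5→1]: (16.82+26.98)/2 × 0.5 = 10.95
  [1→4]: (26.98+34.98)/2 × 3 = 92.94
  [4→6]: (34.98+28.78)/2 × 2 = 63.76
  [6→10]: (28.78+17.96)/2 × 4 = 93.48
  Sum = 265.335 µg/mL·h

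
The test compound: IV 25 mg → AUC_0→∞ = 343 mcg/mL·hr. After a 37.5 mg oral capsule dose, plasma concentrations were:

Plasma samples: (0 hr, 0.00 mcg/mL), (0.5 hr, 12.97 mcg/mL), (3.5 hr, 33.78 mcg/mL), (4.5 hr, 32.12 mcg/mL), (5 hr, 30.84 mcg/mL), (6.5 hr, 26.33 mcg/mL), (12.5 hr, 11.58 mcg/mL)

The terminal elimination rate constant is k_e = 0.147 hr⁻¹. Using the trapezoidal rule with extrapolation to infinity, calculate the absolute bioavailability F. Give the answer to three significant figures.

Trapezoidal AUC_0→12.5 (oral capsule):
  [0→0.5]: (0.00+12.97)/2 × 0.5 = 3.2425
  [0.5→3.5]: (12.97+33.78)/2 × 3 = 70.125
  [3.5→4.5]: (33.78+32.12)/2 × 1 = 32.95
  [4.5→5]: (32.12+30.84)/2 × 0.5 = 15.74
  [5→6.5]: (30.84+26.33)/2 × 1.5 = 42.8775
  [6.5→12.5]: (26.33+11.58)/2 × 6 = 113.73
  Sum = 278.665 mcg/mL·hr
Tail: C_last/k_e = 11.58/0.147 = 78.776
AUC_0→∞ (oral capsule) = 278.665 + 78.776 = 357.441 mcg/mL·hr
F = (AUC_ev/D_ev)/(AUC_iv/D_iv) = (357.441/37.5)/(343/25) = 9.53176/13.72 = 0.6947

F = 0.695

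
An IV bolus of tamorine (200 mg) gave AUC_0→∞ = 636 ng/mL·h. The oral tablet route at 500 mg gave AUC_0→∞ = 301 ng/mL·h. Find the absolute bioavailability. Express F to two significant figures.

F = 0.19

F = (AUC_ev / D_ev) / (AUC_iv / D_iv)
  = (301/500) / (636/200)
  = 0.602 / 3.18 = 0.1893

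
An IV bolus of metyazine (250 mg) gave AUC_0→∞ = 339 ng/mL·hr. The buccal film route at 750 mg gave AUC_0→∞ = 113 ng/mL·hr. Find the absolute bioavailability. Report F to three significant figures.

F = 0.111

F = (AUC_ev / D_ev) / (AUC_iv / D_iv)
  = (113/750) / (339/250)
  = 0.150667 / 1.356 = 0.1111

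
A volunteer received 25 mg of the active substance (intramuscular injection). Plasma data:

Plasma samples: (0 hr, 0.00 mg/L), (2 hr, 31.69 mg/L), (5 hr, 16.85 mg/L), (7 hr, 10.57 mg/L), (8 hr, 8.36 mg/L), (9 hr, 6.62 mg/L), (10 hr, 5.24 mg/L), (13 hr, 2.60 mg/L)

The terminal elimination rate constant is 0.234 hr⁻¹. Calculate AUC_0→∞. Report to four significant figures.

AUC = 177.7 mg/L·hr

Trapezoidal AUC_0→13:
  [0→2]: (0.00+31.69)/2 × 2 = 31.69
  [2→5]: (31.69+16.85)/2 × 3 = 72.81
  [5→7]: (16.85+10.57)/2 × 2 = 27.42
  [7→8]: (10.57+8.36)/2 × 1 = 9.465
  [8→9]: (8.36+6.62)/2 × 1 = 7.49
  [9→10]: (6.62+5.24)/2 × 1 = 5.93
  [10→13]: (5.24+2.60)/2 × 3 = 11.76
  Sum = 166.565 mg/L·hr
Extrapolated tail: C_last / k_e = 2.60 / 0.234 = 11.111
AUC_0→∞ = 166.565 + 11.111 = 177.676 mg/L·hr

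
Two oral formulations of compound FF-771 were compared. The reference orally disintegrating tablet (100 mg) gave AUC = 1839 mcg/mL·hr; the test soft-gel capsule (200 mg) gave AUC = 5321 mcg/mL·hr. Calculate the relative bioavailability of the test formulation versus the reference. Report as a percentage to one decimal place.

F_rel = 144.7%

F_rel = (AUC_test/D_test) / (AUC_ref/D_ref)
      = (5321/200) / (1839/100)
      = 26.605 / 18.39 = 1.4467 = 144.67%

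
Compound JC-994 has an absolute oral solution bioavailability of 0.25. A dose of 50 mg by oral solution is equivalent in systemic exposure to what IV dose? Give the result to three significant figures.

D_iv = 12.5 mg

Systemic exposure from an extravascular dose = F × D_ev, so the equivalent IV dose is F × D_ev.
D_iv = F × D_ev = 0.25 × 50 = 12.5 mg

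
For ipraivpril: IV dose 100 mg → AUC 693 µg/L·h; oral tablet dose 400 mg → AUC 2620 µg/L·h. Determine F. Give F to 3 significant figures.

F = 0.945

F = (AUC_ev / D_ev) / (AUC_iv / D_iv)
  = (2620/400) / (693/100)
  = 6.55 / 6.93 = 0.9452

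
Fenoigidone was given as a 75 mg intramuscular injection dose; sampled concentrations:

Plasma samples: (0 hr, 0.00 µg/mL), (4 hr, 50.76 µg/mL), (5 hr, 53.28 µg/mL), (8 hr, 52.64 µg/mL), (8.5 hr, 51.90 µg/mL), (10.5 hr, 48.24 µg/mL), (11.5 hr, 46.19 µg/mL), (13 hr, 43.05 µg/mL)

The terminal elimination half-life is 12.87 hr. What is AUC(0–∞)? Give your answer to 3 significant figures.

Trapezoidal AUC_0→13:
  [0→4]: (0.00+50.76)/2 × 4 = 101.52
  [4→5]: (50.76+53.28)/2 × 1 = 52.02
  [5→8]: (53.28+52.64)/2 × 3 = 158.88
  [8→8.5]: (52.64+51.90)/2 × 0.5 = 26.135
  [8.5→10.5]: (51.90+48.24)/2 × 2 = 100.14
  [10.5→11.5]: (48.24+46.19)/2 × 1 = 47.215
  [11.5→13]: (46.19+43.05)/2 × 1.5 = 66.93
  Sum = 552.84 µg/mL·hr
k_e = ln2 / t½ = 0.693147 / 12.87 = 0.0539 hr^-1
Extrapolated tail: C_last / k_e = 43.05 / 0.0539 = 798.701
AUC_0→∞ = 552.84 + 798.701 = 1351.541 µg/mL·hr

AUC = 1350 µg/mL·hr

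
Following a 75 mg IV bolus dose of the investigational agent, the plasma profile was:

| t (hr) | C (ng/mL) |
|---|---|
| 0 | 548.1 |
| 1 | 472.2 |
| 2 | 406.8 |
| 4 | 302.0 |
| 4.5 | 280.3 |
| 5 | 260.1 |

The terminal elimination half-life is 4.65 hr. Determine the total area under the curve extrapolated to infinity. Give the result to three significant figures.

Trapezoidal AUC_0→5:
  [0→1]: (548.1+472.2)/2 × 1 = 510.15
  [1→2]: (472.2+406.8)/2 × 1 = 439.5
  [2→4]: (406.8+302.0)/2 × 2 = 708.8
  [4→4.5]: (302.0+280.3)/2 × 0.5 = 145.575
  [4.5→5]: (280.3+260.1)/2 × 0.5 = 135.1
  Sum = 1939.125 ng/mL·hr
k_e = ln2 / t½ = 0.693147 / 4.65 = 0.1491 hr^-1
Extrapolated tail: C_last / k_e = 260.1 / 0.1491 = 1744.467
AUC_0→∞ = 1939.125 + 1744.467 = 3683.592 ng/mL·hr

AUC = 3680 ng/mL·hr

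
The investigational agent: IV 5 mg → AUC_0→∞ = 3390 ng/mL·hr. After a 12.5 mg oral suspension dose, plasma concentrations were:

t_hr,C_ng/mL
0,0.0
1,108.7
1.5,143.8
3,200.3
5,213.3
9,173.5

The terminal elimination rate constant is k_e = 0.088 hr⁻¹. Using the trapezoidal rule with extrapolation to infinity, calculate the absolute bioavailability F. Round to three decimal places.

F = 0.417

Trapezoidal AUC_0→9 (oral suspension):
  [0→1]: (0.0+108.7)/2 × 1 = 54.35
  [1→1.5]: (108.7+143.8)/2 × 0.5 = 63.125
  [1.5→3]: (143.8+200.3)/2 × 1.5 = 258.075
  [3→5]: (200.3+213.3)/2 × 2 = 413.6
  [5→9]: (213.3+173.5)/2 × 4 = 773.6
  Sum = 1562.75 ng/mL·hr
Tail: C_last/k_e = 173.5/0.088 = 1971.591
AUC_0→∞ (oral suspension) = 1562.75 + 1971.591 = 3534.341 ng/mL·hr
F = (AUC_ev/D_ev)/(AUC_iv/D_iv) = (3534.341/12.5)/(3390/5) = 282.74728/678 = 0.4170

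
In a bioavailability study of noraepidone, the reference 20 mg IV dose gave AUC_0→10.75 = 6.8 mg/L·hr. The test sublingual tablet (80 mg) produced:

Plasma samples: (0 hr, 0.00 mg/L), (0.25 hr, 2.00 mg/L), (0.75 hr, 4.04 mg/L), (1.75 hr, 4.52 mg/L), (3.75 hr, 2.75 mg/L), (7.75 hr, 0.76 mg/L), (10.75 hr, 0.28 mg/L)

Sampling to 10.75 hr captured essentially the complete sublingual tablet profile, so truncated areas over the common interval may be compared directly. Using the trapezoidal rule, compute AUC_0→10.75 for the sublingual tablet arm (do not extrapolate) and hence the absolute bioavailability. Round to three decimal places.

F = 0.805

Trapezoidal AUC_0→10.75 (sublingual tablet):
  [0→0.25]: (0.00+2.00)/2 × 0.25 = 0.25
  [0.25→0.75]: (2.00+4.04)/2 × 0.5 = 1.51
  [0.75→1.75]: (4.04+4.52)/2 × 1 = 4.28
  [1.75→3.75]: (4.52+2.75)/2 × 2 = 7.27
  [3.75→7.75]: (2.75+0.76)/2 × 4 = 7.02
  [7.75→10.75]: (0.76+0.28)/2 × 3 = 1.56
  Sum = 21.89 mg/L·hr
F = (AUC_ev/D_ev)/(AUC_iv/D_iv) = (21.89/80)/(6.8/20) = 0.273625/0.34 = 0.8048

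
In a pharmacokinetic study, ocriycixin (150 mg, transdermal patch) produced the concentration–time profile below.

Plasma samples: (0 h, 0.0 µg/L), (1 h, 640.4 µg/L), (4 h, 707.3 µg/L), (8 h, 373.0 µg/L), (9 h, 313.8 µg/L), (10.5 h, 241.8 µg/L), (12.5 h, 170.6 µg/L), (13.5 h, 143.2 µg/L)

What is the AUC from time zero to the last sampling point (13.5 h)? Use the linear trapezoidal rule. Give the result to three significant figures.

Trapezoidal AUC_0→13.5:
  [0→1]: (0.0+640.4)/2 × 1 = 320.2
  [1→4]: (640.4+707.3)/2 × 3 = 2021.55
  [4→8]: (707.3+373.0)/2 × 4 = 2160.6
  [8→9]: (373.0+313.8)/2 × 1 = 343.4
  [9→10.5]: (313.8+241.8)/2 × 1.5 = 416.7
  [10.5→12.5]: (241.8+170.6)/2 × 2 = 412.4
  [12.5→13.5]: (170.6+143.2)/2 × 1 = 156.9
  Sum = 5831.75 µg/L·h

AUC = 5830 µg/L·h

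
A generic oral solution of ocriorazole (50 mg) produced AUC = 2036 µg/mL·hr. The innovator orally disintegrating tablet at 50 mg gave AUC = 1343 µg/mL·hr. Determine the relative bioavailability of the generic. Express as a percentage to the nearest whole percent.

F_rel = 152%

F_rel = (AUC_test/D_test) / (AUC_ref/D_ref)
      = (2036/50) / (1343/50)
      = 40.72 / 26.86 = 1.5160 = 151.60%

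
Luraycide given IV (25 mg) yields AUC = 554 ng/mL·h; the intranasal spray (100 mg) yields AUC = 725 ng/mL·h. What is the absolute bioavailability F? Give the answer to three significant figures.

F = (AUC_ev / D_ev) / (AUC_iv / D_iv)
  = (725/100) / (554/25)
  = 7.25 / 22.16 = 0.3272

F = 0.327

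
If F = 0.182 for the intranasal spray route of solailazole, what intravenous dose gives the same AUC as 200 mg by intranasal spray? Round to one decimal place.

D_iv = 36.4 mg

Systemic exposure from an extravascular dose = F × D_ev, so the equivalent IV dose is F × D_ev.
D_iv = F × D_ev = 0.182 × 200 = 36.4 mg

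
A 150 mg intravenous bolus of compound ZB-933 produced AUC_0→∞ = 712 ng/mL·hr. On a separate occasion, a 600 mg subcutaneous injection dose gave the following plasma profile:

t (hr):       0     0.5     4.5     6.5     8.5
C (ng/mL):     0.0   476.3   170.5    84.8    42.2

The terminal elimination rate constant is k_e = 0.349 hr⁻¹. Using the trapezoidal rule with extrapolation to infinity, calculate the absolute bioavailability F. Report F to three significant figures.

Trapezoidal AUC_0→8.5 (subcutaneous injection):
  [0→0.5]: (0.0+476.3)/2 × 0.5 = 119.075
  [0.5→4.5]: (476.3+170.5)/2 × 4 = 1293.6
  [4.5→6.5]: (170.5+84.8)/2 × 2 = 255.3
  [6.5→8.5]: (84.8+42.2)/2 × 2 = 127.0
  Sum = 1794.975 ng/mL·hr
Tail: C_last/k_e = 42.2/0.349 = 120.917
AUC_0→∞ (subcutaneous injection) = 1794.975 + 120.917 = 1915.892 ng/mL·hr
F = (AUC_ev/D_ev)/(AUC_iv/D_iv) = (1915.892/600)/(712/150) = 3.19315/4.74667 = 0.6727

F = 0.673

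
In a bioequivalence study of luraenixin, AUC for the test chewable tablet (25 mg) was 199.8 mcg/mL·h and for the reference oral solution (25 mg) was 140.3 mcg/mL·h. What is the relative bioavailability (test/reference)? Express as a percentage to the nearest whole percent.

F_rel = (AUC_test/D_test) / (AUC_ref/D_ref)
      = (199.8/25) / (140.3/25)
      = 7.992 / 5.612 = 1.4241 = 142.41%

F_rel = 142%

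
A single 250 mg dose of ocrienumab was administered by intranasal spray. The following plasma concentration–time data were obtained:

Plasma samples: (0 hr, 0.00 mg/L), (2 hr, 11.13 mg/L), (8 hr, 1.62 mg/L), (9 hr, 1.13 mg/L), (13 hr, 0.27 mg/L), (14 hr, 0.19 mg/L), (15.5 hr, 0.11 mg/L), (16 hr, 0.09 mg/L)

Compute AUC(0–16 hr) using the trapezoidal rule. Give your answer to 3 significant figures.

Trapezoidal AUC_0→16:
  [0→2]: (0.00+11.13)/2 × 2 = 11.13
  [2→8]: (11.13+1.62)/2 × 6 = 38.25
  [8→9]: (1.62+1.13)/2 × 1 = 1.375
  [9→13]: (1.13+0.27)/2 × 4 = 2.8
  [13→14]: (0.27+0.19)/2 × 1 = 0.23
  [14→15.5]: (0.19+0.11)/2 × 1.5 = 0.225
  [15.5→16]: (0.11+0.09)/2 × 0.5 = 0.05
  Sum = 54.06 mg/L·hr

AUC = 54.1 mg/L·hr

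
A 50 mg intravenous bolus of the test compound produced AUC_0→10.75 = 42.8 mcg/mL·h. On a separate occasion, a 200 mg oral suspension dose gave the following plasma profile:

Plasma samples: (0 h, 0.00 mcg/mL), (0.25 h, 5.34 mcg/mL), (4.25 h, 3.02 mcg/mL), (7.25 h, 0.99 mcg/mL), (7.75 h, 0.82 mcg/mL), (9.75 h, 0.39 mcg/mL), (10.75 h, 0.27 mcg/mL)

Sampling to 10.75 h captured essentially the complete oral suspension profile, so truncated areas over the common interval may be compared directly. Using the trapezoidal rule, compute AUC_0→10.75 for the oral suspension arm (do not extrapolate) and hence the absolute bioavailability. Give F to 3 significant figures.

F = 0.148

Trapezoidal AUC_0→10.75 (oral suspension):
  [0→0.25]: (0.00+5.34)/2 × 0.25 = 0.6675
  [0.25→4.25]: (5.34+3.02)/2 × 4 = 16.72
  [4.25→7.25]: (3.02+0.99)/2 × 3 = 6.015
  [7.25→7.75]: (0.99+0.82)/2 × 0.5 = 0.4525
  [7.75→9.75]: (0.82+0.39)/2 × 2 = 1.21
  [9.75→10.75]: (0.39+0.27)/2 × 1 = 0.33
  Sum = 25.395 mcg/mL·h
F = (AUC_ev/D_ev)/(AUC_iv/D_iv) = (25.395/200)/(42.8/50) = 0.126975/0.856 = 0.1483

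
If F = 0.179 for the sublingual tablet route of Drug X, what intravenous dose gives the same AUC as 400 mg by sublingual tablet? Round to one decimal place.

Systemic exposure from an extravascular dose = F × D_ev, so the equivalent IV dose is F × D_ev.
D_iv = F × D_ev = 0.179 × 400 = 71.6 mg

D_iv = 71.6 mg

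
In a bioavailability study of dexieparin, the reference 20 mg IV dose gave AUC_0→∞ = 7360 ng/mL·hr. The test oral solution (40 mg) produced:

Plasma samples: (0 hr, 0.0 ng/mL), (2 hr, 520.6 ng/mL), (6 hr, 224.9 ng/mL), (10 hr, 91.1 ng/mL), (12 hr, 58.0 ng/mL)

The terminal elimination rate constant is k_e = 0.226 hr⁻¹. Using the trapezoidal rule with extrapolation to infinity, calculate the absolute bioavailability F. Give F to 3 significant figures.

Trapezoidal AUC_0→12 (oral solution):
  [0→2]: (0.0+520.6)/2 × 2 = 520.6
  [2→6]: (520.6+224.9)/2 × 4 = 1491.0
  [6→10]: (224.9+91.1)/2 × 4 = 632.0
  [10→12]: (91.1+58.0)/2 × 2 = 149.1
  Sum = 2792.7 ng/mL·hr
Tail: C_last/k_e = 58.0/0.226 = 256.637
AUC_0→∞ (oral solution) = 2792.7 + 256.637 = 3049.337 ng/mL·hr
F = (AUC_ev/D_ev)/(AUC_iv/D_iv) = (3049.337/40)/(7360/20) = 76.233425/368 = 0.2072

F = 0.207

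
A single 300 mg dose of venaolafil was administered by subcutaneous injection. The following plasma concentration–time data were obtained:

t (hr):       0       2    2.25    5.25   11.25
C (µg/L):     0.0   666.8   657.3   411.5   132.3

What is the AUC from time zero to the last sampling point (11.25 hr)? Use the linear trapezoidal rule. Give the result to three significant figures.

AUC = 4070 µg/L·hr

Trapezoidal AUC_0→11.25:
  [0→2]: (0.0+666.8)/2 × 2 = 666.8
  [2→2.25]: (666.8+657.3)/2 × 0.25 = 165.5125
  [2.25→5.25]: (657.3+411.5)/2 × 3 = 1603.2
  [5.25→11.25]: (411.5+132.3)/2 × 6 = 1631.4
  Sum = 4066.9125 µg/L·hr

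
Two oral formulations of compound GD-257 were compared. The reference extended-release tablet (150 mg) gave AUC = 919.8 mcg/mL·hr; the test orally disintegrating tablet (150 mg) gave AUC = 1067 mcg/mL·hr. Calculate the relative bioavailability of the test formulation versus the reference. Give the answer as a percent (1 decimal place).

F_rel = (AUC_test/D_test) / (AUC_ref/D_ref)
      = (1067/150) / (919.8/150)
      = 7.11333 / 6.132 = 1.1600 = 116.00%

F_rel = 116.0%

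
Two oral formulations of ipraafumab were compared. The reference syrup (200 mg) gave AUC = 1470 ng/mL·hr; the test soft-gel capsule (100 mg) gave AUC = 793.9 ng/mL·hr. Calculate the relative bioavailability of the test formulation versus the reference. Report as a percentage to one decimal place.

F_rel = 108.0%

F_rel = (AUC_test/D_test) / (AUC_ref/D_ref)
      = (793.9/100) / (1470/200)
      = 7.939 / 7.35 = 1.0801 = 108.01%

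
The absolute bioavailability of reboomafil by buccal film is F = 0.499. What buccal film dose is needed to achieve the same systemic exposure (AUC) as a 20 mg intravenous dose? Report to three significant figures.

D_buccal = 40.1 mg

For equal systemic exposure: F × D_ev = D_iv
D_ev = D_iv / F = 20 / 0.499 = 40.0802 mg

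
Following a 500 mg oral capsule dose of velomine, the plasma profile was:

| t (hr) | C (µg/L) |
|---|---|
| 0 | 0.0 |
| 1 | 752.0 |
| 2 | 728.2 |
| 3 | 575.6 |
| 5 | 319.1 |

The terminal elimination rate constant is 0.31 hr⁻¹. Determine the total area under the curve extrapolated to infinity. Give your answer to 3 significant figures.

AUC = 3690 µg/L·hr

Trapezoidal AUC_0→5:
  [0→1]: (0.0+752.0)/2 × 1 = 376.0
  [1→2]: (752.0+728.2)/2 × 1 = 740.1
  [2→3]: (728.2+575.6)/2 × 1 = 651.9
  [3→5]: (575.6+319.1)/2 × 2 = 894.7
  Sum = 2662.7 µg/L·hr
Extrapolated tail: C_last / k_e = 319.1 / 0.31 = 1029.355
AUC_0→∞ = 2662.7 + 1029.355 = 3692.055 µg/L·hr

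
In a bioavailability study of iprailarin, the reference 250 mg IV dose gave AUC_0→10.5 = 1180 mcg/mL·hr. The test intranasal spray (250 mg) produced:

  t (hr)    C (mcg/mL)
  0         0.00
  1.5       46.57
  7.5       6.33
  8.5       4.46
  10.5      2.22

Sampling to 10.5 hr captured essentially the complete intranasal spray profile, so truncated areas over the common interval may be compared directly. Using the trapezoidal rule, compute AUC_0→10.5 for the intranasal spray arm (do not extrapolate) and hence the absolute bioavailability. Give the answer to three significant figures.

F = 0.174

Trapezoidal AUC_0→10.5 (intranasal spray):
  [0→1.5]: (0.00+46.57)/2 × 1.5 = 34.9275
  [1.5→7.5]: (46.57+6.33)/2 × 6 = 158.7
  [7.5→8.5]: (6.33+4.46)/2 × 1 = 5.395
  [8.5→10.5]: (4.46+2.22)/2 × 2 = 6.68
  Sum = 205.7025 mcg/mL·hr
F = (AUC_ev/D_ev)/(AUC_iv/D_iv) = (205.7025/250)/(1180/250) = 0.82281/4.72 = 0.1743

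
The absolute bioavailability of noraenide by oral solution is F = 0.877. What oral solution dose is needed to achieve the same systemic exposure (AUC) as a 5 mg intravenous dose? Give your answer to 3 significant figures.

D_oral = 5.70 mg

For equal systemic exposure: F × D_ev = D_iv
D_ev = D_iv / F = 5 / 0.877 = 5.70125 mg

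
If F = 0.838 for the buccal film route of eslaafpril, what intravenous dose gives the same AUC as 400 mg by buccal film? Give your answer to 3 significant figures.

Systemic exposure from an extravascular dose = F × D_ev, so the equivalent IV dose is F × D_ev.
D_iv = F × D_ev = 0.838 × 400 = 335.2 mg

D_iv = 335 mg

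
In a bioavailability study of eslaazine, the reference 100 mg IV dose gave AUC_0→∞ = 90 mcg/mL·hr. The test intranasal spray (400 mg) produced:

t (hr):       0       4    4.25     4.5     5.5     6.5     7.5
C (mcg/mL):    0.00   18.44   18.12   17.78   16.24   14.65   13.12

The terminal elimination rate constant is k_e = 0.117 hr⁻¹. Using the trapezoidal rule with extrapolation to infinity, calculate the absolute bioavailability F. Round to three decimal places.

Trapezoidal AUC_0→7.5 (intranasal spray):
  [0→4]: (0.00+18.44)/2 × 4 = 36.88
  [4→4.25]: (18.44+18.12)/2 × 0.25 = 4.57
  [4.25→4.5]: (18.12+17.78)/2 × 0.25 = 4.4875
  [4.5→5.5]: (17.78+16.24)/2 × 1 = 17.01
  [5.5→6.5]: (16.24+14.65)/2 × 1 = 15.445
  [6.5→7.5]: (14.65+13.12)/2 × 1 = 13.885
  Sum = 92.2775 mcg/mL·hr
Tail: C_last/k_e = 13.12/0.117 = 112.137
AUC_0→∞ (intranasal spray) = 92.2775 + 112.137 = 204.4145 mcg/mL·hr
F = (AUC_ev/D_ev)/(AUC_iv/D_iv) = (204.4145/400)/(90/100) = 0.51103625/0.9 = 0.5678

F = 0.568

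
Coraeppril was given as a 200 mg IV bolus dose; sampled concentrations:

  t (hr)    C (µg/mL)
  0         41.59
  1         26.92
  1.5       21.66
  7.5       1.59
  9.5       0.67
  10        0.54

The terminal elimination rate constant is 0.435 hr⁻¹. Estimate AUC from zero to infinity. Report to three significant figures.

Trapezoidal AUC_0→10:
  [0→1]: (41.59+26.92)/2 × 1 = 34.255
  [1→1.5]: (26.92+21.66)/2 × 0.5 = 12.145
  [1.5→7.5]: (21.66+1.59)/2 × 6 = 69.75
  [7.5→9.5]: (1.59+0.67)/2 × 2 = 2.26
  [9.5→10]: (0.67+0.54)/2 × 0.5 = 0.3025
  Sum = 118.7125 µg/mL·hr
Extrapolated tail: C_last / k_e = 0.54 / 0.435 = 1.241
AUC_0→∞ = 118.7125 + 1.241 = 119.9535 µg/mL·hr

AUC = 120 µg/mL·hr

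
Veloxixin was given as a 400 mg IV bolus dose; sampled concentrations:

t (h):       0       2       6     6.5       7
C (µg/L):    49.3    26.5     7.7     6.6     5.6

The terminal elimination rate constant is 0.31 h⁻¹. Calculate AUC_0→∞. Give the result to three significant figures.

AUC = 169 µg/L·h

Trapezoidal AUC_0→7:
  [0→2]: (49.3+26.5)/2 × 2 = 75.8
  [2→6]: (26.5+7.7)/2 × 4 = 68.4
  [6→6.5]: (7.7+6.6)/2 × 0.5 = 3.575
  [6.5→7]: (6.6+5.6)/2 × 0.5 = 3.05
  Sum = 150.825 µg/L·h
Extrapolated tail: C_last / k_e = 5.6 / 0.31 = 18.065
AUC_0→∞ = 150.825 + 18.065 = 168.89 µg/L·h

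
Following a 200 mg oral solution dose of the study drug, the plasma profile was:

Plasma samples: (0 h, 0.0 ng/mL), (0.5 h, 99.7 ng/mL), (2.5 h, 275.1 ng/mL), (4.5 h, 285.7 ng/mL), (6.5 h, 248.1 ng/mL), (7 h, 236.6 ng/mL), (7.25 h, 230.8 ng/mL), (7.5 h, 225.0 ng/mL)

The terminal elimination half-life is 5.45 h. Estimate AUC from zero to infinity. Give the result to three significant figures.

Trapezoidal AUC_0→7.5:
  [0→0.5]: (0.0+99.7)/2 × 0.5 = 24.925
  [0.5→2.5]: (99.7+275.1)/2 × 2 = 374.8
  [2.5→4.5]: (275.1+285.7)/2 × 2 = 560.8
  [4.5→6.5]: (285.7+248.1)/2 × 2 = 533.8
  [6.5→7]: (248.1+236.6)/2 × 0.5 = 121.175
  [7→7.25]: (236.6+230.8)/2 × 0.25 = 58.425
  [7.25→7.5]: (230.8+225.0)/2 × 0.25 = 56.975
  Sum = 1730.9 ng/mL·h
k_e = ln2 / t½ = 0.693147 / 5.45 = 0.1272 h^-1
Extrapolated tail: C_last / k_e = 225.0 / 0.1272 = 1768.868
AUC_0→∞ = 1730.9 + 1768.868 = 3499.768 ng/mL·h

AUC = 3500 ng/mL·h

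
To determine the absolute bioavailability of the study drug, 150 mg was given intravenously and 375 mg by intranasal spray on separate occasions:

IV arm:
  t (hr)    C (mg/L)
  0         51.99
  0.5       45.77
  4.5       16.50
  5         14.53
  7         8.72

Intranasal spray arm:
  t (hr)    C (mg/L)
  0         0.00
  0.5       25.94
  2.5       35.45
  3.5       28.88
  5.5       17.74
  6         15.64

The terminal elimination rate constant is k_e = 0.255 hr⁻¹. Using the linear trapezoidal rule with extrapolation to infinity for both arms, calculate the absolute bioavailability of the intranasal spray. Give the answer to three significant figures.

F = 0.404

Trapezoidal AUC_0→7 (IV):
  [0→0.5]: (51.99+45.77)/2 × 0.5 = 24.44
  [0.5→4.5]: (45.77+16.50)/2 × 4 = 124.54
  [4.5→5]: (16.50+14.53)/2 × 0.5 = 7.7575
  [5→7]: (14.53+8.72)/2 × 2 = 23.25
  Sum = 179.9875 mg/L·hr
IV tail: 8.72/0.255 = 34.196; AUC_iv,0→∞ = 179.9875 + 34.196 = 214.1835 mg/L·hr
Trapezoidal AUC_0→6 (intranasal spray):
  [0→0.5]: (0.00+25.94)/2 × 0.5 = 6.485
  [0.5→2.5]: (25.94+35.45)/2 × 2 = 61.39
  [2.5→3.5]: (35.45+28.88)/2 × 1 = 32.165
  [3.5→5.5]: (28.88+17.74)/2 × 2 = 46.62
  [5.5→6]: (17.74+15.64)/2 × 0.5 = 8.345
  Sum = 155.005 mg/L·hr
intranasal spray tail: 15.64/0.255 = 61.333; AUC_ev,0→∞ = 155.005 + 61.333 = 216.338 mg/L·hr
F = (AUC_ev/D_ev)/(AUC_iv/D_iv) = (216.338/375)/(214.1835/150) = 0.576901/1.42789 = 0.4040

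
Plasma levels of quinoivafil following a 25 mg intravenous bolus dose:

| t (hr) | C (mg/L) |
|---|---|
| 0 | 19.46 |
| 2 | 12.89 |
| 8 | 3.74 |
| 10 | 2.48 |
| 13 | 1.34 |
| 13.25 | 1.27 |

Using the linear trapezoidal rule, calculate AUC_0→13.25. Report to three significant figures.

AUC = 94.5 mg/L·hr

Trapezoidal AUC_0→13.25:
  [0→2]: (19.46+12.89)/2 × 2 = 32.35
  [2→8]: (12.89+3.74)/2 × 6 = 49.89
  [8→10]: (3.74+2.48)/2 × 2 = 6.22
  [10→13]: (2.48+1.34)/2 × 3 = 5.73
  [13→13.25]: (1.34+1.27)/2 × 0.25 = 0.32625
  Sum = 94.51625 mg/L·hr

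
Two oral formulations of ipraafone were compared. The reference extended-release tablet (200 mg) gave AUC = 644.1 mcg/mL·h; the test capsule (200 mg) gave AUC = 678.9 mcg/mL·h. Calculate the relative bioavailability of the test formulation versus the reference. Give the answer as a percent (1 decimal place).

F_rel = 105.4%

F_rel = (AUC_test/D_test) / (AUC_ref/D_ref)
      = (678.9/200) / (644.1/200)
      = 3.3945 / 3.2205 = 1.0540 = 105.40%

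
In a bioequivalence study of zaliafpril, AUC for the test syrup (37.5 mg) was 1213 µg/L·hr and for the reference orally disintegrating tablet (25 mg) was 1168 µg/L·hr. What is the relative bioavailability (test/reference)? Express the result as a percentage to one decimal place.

F_rel = 69.2%

F_rel = (AUC_test/D_test) / (AUC_ref/D_ref)
      = (1213/37.5) / (1168/25)
      = 32.3467 / 46.72 = 0.6924 = 69.24%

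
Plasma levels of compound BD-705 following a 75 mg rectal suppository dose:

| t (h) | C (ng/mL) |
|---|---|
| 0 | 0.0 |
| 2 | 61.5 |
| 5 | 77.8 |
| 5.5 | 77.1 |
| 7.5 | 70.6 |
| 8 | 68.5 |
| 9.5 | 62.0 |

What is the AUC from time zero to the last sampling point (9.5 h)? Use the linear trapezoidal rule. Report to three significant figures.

AUC = 590 ng/mL·h

Trapezoidal AUC_0→9.5:
  [0→2]: (0.0+61.5)/2 × 2 = 61.5
  [2→5]: (61.5+77.8)/2 × 3 = 208.95
  [5→5.5]: (77.8+77.1)/2 × 0.5 = 38.725
  [5.5→7.5]: (77.1+70.6)/2 × 2 = 147.7
  [7.5→8]: (70.6+68.5)/2 × 0.5 = 34.775
  [8→9.5]: (68.5+62.0)/2 × 1.5 = 97.875
  Sum = 589.525 ng/mL·h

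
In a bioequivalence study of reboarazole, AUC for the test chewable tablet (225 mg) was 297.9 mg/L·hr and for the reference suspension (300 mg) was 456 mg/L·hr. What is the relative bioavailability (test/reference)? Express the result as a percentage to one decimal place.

F_rel = 87.1%

F_rel = (AUC_test/D_test) / (AUC_ref/D_ref)
      = (297.9/225) / (456/300)
      = 1.324 / 1.52 = 0.8711 = 87.11%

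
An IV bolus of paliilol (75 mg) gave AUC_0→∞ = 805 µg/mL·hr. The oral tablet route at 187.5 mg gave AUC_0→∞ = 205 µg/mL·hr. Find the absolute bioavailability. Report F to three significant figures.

F = (AUC_ev / D_ev) / (AUC_iv / D_iv)
  = (205/187.5) / (805/75)
  = 1.09333 / 10.7333 = 0.1019

F = 0.102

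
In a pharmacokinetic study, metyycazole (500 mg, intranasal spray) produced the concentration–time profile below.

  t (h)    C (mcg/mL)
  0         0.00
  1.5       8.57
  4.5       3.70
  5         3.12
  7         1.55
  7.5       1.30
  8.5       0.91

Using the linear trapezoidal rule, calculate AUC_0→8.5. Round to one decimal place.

Trapezoidal AUC_0→8.5:
  [0→1.5]: (0.00+8.57)/2 × 1.5 = 6.4275
  [1.5→4.5]: (8.57+3.70)/2 × 3 = 18.405
  [4.5→5]: (3.70+3.12)/2 × 0.5 = 1.705
  [5→7]: (3.12+1.55)/2 × 2 = 4.67
  [7→7.5]: (1.55+1.30)/2 × 0.5 = 0.7125
  [7.5→8.5]: (1.30+0.91)/2 × 1 = 1.105
  Sum = 33.025 mcg/mL·h

AUC = 33.0 mcg/mL·h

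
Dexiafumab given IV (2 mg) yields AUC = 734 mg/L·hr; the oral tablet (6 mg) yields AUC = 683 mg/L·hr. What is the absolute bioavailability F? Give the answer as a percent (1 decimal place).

F = 31.0%

F = (AUC_ev / D_ev) / (AUC_iv / D_iv)
  = (683/6) / (734/2)
  = 113.833 / 367 = 0.3102
  = 31.02%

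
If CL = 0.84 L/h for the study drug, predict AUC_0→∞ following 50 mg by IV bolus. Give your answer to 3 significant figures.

AUC_0→∞ = Dose_iv / CL
        = 50 / 0.84 = 59.5238 mg/L·h

AUC = 59.5 mg/L·h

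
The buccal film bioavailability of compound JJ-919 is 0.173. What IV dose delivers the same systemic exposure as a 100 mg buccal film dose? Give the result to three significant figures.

D_iv = 17.3 mg

Systemic exposure from an extravascular dose = F × D_ev, so the equivalent IV dose is F × D_ev.
D_iv = F × D_ev = 0.173 × 100 = 17.3 mg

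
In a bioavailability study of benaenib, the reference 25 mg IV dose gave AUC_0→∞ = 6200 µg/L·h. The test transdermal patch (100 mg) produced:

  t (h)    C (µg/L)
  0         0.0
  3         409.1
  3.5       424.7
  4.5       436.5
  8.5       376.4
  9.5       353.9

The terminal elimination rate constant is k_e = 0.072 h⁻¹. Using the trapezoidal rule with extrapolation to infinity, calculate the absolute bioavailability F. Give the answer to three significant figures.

Trapezoidal AUC_0→9.5 (transdermal patch):
  [0→3]: (0.0+409.1)/2 × 3 = 613.65
  [3→3.5]: (409.1+424.7)/2 × 0.5 = 208.45
  [3.5→4.5]: (424.7+436.5)/2 × 1 = 430.6
  [4.5→8.5]: (436.5+376.4)/2 × 4 = 1625.8
  [8.5→9.5]: (376.4+353.9)/2 × 1 = 365.15
  Sum = 3243.65 µg/L·h
Tail: C_last/k_e = 353.9/0.072 = 4915.278
AUC_0→∞ (transdermal patch) = 3243.65 + 4915.278 = 8158.928 µg/L·h
F = (AUC_ev/D_ev)/(AUC_iv/D_iv) = (8158.928/100)/(6200/25) = 81.58928/248 = 0.3290

F = 0.329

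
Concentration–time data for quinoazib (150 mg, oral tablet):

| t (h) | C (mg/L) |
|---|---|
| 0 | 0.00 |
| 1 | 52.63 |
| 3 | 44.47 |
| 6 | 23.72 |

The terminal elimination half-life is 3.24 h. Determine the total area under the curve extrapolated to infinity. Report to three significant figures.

Trapezoidal AUC_0→6:
  [0→1]: (0.00+52.63)/2 × 1 = 26.315
  [1→3]: (52.63+44.47)/2 × 2 = 97.1
  [3→6]: (44.47+23.72)/2 × 3 = 102.285
  Sum = 225.7 mg/L·h
k_e = ln2 / t½ = 0.693147 / 3.24 = 0.2139 h^-1
Extrapolated tail: C_last / k_e = 23.72 / 0.2139 = 110.893
AUC_0→∞ = 225.7 + 110.893 = 336.593 mg/L·h

AUC = 337 mg/L·h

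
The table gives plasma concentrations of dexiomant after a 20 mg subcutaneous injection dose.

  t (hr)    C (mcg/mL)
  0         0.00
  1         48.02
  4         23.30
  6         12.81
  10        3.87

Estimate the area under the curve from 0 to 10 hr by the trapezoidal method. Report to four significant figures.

AUC = 200.5 mcg/mL·hr

Trapezoidal AUC_0→10:
  [0→1]: (0.00+48.02)/2 × 1 = 24.01
  [1→4]: (48.02+23.30)/2 × 3 = 106.98
  [4→6]: (23.30+12.81)/2 × 2 = 36.11
  [6→10]: (12.81+3.87)/2 × 4 = 33.36
  Sum = 200.46 mcg/mL·hr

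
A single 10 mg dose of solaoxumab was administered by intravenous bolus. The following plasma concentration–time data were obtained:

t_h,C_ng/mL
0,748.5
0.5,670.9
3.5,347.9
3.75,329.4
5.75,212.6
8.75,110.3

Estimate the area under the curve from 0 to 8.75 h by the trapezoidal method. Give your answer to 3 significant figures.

AUC = 2990 ng/mL·h

Trapezoidal AUC_0→8.75:
  [0→0.5]: (748.5+670.9)/2 × 0.5 = 354.85
  [0.5→3.5]: (670.9+347.9)/2 × 3 = 1528.2
  [3.5→3.75]: (347.9+329.4)/2 × 0.25 = 84.6625
  [3.75→5.75]: (329.4+212.6)/2 × 2 = 542.0
  [5.75→8.75]: (212.6+110.3)/2 × 3 = 484.35
  Sum = 2994.0625 ng/mL·h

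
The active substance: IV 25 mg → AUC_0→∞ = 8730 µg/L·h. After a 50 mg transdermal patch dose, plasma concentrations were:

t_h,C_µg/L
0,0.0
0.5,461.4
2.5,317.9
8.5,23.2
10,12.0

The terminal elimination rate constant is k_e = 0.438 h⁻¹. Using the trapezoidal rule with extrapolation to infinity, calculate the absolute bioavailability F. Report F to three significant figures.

Trapezoidal AUC_0→10 (transdermal patch):
  [0→0.5]: (0.0+461.4)/2 × 0.5 = 115.35
  [0.5→2.5]: (461.4+317.9)/2 × 2 = 779.3
  [2.5→8.5]: (317.9+23.2)/2 × 6 = 1023.3
  [8.5→10]: (23.2+12.0)/2 × 1.5 = 26.4
  Sum = 1944.35 µg/L·h
Tail: C_last/k_e = 12.0/0.438 = 27.397
AUC_0→∞ (transdermal patch) = 1944.35 + 27.397 = 1971.747 µg/L·h
F = (AUC_ev/D_ev)/(AUC_iv/D_iv) = (1971.747/50)/(8730/25) = 39.43494/349.2 = 0.1129

F = 0.113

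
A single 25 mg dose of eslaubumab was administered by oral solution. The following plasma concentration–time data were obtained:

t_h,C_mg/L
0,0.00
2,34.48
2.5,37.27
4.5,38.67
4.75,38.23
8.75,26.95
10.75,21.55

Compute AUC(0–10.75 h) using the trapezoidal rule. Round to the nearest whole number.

Trapezoidal AUC_0→10.75:
  [0→2]: (0.00+34.48)/2 × 2 = 34.48
  [2→2.5]: (34.48+37.27)/2 × 0.5 = 17.9375
  [2.5→4.5]: (37.27+38.67)/2 × 2 = 75.94
  [4.5→4.75]: (38.67+38.23)/2 × 0.25 = 9.6125
  [4.75→8.75]: (38.23+26.95)/2 × 4 = 130.36
  [8.75→10.75]: (26.95+21.55)/2 × 2 = 48.5
  Sum = 316.83 mg/L·h

AUC = 317 mg/L·h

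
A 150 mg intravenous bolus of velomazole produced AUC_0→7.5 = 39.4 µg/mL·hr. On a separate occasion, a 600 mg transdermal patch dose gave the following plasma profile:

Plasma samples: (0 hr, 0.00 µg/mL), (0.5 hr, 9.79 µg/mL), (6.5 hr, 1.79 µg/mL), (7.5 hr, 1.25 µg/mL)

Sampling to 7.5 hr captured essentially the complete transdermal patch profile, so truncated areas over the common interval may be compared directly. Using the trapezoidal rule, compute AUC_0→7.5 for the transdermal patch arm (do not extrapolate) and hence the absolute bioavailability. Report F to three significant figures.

Trapezoidal AUC_0→7.5 (transdermal patch):
  [0→0.5]: (0.00+9.79)/2 × 0.5 = 2.4475
  [0.5→6.5]: (9.79+1.79)/2 × 6 = 34.74
  [6.5→7.5]: (1.79+1.25)/2 × 1 = 1.52
  Sum = 38.7075 µg/mL·hr
F = (AUC_ev/D_ev)/(AUC_iv/D_iv) = (38.7075/600)/(39.4/150) = 0.0645125/0.262667 = 0.2456

F = 0.246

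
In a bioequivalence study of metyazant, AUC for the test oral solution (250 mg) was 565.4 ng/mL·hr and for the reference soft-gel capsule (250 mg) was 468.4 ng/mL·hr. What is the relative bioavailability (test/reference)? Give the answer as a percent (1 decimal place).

F_rel = (AUC_test/D_test) / (AUC_ref/D_ref)
      = (565.4/250) / (468.4/250)
      = 2.2616 / 1.8736 = 1.2071 = 120.71%

F_rel = 120.7%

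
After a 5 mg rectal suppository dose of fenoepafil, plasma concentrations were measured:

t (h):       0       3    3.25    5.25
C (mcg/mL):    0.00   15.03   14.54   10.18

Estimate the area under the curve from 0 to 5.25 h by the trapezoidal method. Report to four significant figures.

Trapezoidal AUC_0→5.25:
  [0→3]: (0.00+15.03)/2 × 3 = 22.545
  [3→3.25]: (15.03+14.54)/2 × 0.25 = 3.69625
  [3.25→5.25]: (14.54+10.18)/2 × 2 = 24.72
  Sum = 50.96125 mcg/mL·h

AUC = 50.96 mcg/mL·h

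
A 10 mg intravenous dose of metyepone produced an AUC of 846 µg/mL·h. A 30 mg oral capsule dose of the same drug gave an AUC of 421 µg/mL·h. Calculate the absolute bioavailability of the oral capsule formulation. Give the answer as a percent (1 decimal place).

F = (AUC_ev / D_ev) / (AUC_iv / D_iv)
  = (421/30) / (846/10)
  = 14.0333 / 84.6 = 0.1659
  = 16.59%

F = 16.6%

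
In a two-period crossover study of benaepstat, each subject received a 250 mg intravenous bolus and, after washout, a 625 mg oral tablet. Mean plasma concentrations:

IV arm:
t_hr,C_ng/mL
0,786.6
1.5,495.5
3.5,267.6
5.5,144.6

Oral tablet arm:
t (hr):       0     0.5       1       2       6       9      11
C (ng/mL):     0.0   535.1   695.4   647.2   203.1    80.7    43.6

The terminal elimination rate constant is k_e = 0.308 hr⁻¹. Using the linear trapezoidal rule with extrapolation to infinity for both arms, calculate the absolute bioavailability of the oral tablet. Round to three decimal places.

Trapezoidal AUC_0→5.5 (IV):
  [0→1.5]: (786.6+495.5)/2 × 1.5 = 961.575
  [1.5→3.5]: (495.5+267.6)/2 × 2 = 763.1
  [3.5→5.5]: (267.6+144.6)/2 × 2 = 412.2
  Sum = 2136.875 ng/mL·hr
IV tail: 144.6/0.308 = 469.481; AUC_iv,0→∞ = 2136.875 + 469.481 = 2606.356 ng/mL·hr
Trapezoidal AUC_0→11 (oral tablet):
  [0→0.5]: (0.0+535.1)/2 × 0.5 = 133.775
  [0.5→1]: (535.1+695.4)/2 × 0.5 = 307.625
  [1→2]: (695.4+647.2)/2 × 1 = 671.3
  [2→6]: (647.2+203.1)/2 × 4 = 1700.6
  [6→9]: (203.1+80.7)/2 × 3 = 425.7
  [9→11]: (80.7+43.6)/2 × 2 = 124.3
  Sum = 3363.3 ng/mL·hr
oral tablet tail: 43.6/0.308 = 141.558; AUC_ev,0→∞ = 3363.3 + 141.558 = 3504.858 ng/mL·hr
F = (AUC_ev/D_ev)/(AUC_iv/D_iv) = (3504.858/625)/(2606.356/250) = 5.6077728/10.425424 = 0.5379

F = 0.538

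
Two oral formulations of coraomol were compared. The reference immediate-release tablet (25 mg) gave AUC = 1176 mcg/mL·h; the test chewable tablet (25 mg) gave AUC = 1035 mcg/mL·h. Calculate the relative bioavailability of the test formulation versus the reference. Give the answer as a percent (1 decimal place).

F_rel = (AUC_test/D_test) / (AUC_ref/D_ref)
      = (1035/25) / (1176/25)
      = 41.4 / 47.04 = 0.8801 = 88.01%

F_rel = 88.0%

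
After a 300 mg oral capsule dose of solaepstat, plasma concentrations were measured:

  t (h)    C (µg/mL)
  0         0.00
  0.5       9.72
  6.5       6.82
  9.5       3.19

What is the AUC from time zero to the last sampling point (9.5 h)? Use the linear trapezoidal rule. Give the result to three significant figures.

AUC = 67.1 µg/mL·h

Trapezoidal AUC_0→9.5:
  [0→0.5]: (0.00+9.72)/2 × 0.5 = 2.43
  [0.5→6.5]: (9.72+6.82)/2 × 6 = 49.62
  [6.5→9.5]: (6.82+3.19)/2 × 3 = 15.015
  Sum = 67.065 µg/mL·h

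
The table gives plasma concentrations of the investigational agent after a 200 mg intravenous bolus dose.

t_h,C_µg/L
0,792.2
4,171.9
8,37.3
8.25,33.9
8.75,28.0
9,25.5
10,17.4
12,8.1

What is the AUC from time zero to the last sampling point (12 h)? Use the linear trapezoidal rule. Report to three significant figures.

AUC = 2420 µg/L·h

Trapezoidal AUC_0→12:
  [0→4]: (792.2+171.9)/2 × 4 = 1928.2
  [4→8]: (171.9+37.3)/2 × 4 = 418.4
  [8→8.25]: (37.3+33.9)/2 × 0.25 = 8.9
  [8.25→8.75]: (33.9+28.0)/2 × 0.5 = 15.475
  [8.75→9]: (28.0+25.5)/2 × 0.25 = 6.6875
  [9→10]: (25.5+17.4)/2 × 1 = 21.45
  [10→12]: (17.4+8.1)/2 × 2 = 25.5
  Sum = 2424.6125 µg/L·h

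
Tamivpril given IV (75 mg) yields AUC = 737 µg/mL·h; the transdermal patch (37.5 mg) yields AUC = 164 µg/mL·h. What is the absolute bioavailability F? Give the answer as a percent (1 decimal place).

F = (AUC_ev / D_ev) / (AUC_iv / D_iv)
  = (164/37.5) / (737/75)
  = 4.37333 / 9.82667 = 0.4450
  = 44.50%

F = 44.5%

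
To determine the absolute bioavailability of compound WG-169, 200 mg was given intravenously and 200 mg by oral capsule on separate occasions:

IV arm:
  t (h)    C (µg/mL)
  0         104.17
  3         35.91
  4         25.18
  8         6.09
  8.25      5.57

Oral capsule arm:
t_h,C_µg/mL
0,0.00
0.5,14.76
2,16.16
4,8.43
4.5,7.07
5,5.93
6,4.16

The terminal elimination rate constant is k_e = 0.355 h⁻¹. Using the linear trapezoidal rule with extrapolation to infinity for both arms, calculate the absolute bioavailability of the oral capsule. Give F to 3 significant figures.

F = 0.235

Trapezoidal AUC_0→8.25 (IV):
  [0→3]: (104.17+35.91)/2 × 3 = 210.12
  [3→4]: (35.91+25.18)/2 × 1 = 30.545
  [4→8]: (25.18+6.09)/2 × 4 = 62.54
  [8→8.25]: (6.09+5.57)/2 × 0.25 = 1.4575
  Sum = 304.6625 µg/mL·h
IV tail: 5.57/0.355 = 15.690; AUC_iv,0→∞ = 304.6625 + 15.690 = 320.3525 µg/mL·h
Trapezoidal AUC_0→6 (oral capsule):
  [0→0.5]: (0.00+14.76)/2 × 0.5 = 3.69
  [0.5→2]: (14.76+16.16)/2 × 1.5 = 23.19
  [2→4]: (16.16+8.43)/2 × 2 = 24.59
  [4→4.5]: (8.43+7.07)/2 × 0.5 = 3.875
  [4.5→5]: (7.07+5.93)/2 × 0.5 = 3.25
  [5→6]: (5.93+4.16)/2 × 1 = 5.045
  Sum = 63.64 µg/mL·h
oral capsule tail: 4.16/0.355 = 11.718; AUC_ev,0→∞ = 63.64 + 11.718 = 75.358 µg/mL·h
F = (AUC_ev/D_ev)/(AUC_iv/D_iv) = (75.358/200)/(320.3525/200) = 0.37679/1.6017625 = 0.2352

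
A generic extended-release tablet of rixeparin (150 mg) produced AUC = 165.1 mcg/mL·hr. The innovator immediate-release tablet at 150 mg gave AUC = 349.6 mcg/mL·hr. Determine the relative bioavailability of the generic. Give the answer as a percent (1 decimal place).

F_rel = (AUC_test/D_test) / (AUC_ref/D_ref)
      = (165.1/150) / (349.6/150)
      = 1.10067 / 2.33067 = 0.4723 = 47.23%

F_rel = 47.2%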